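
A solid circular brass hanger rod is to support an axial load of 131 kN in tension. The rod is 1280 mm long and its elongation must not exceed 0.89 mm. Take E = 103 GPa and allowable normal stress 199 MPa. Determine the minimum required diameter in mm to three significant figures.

48.3 mm

Required area A ≥ P/σ_allow = 131000/199 = 658.3 mm².
For a solid circular section, d ≥ √(4A/π) = 28.95 mm.
Elongation limit: A ≥ PL/(Eδ_allow) = 131000·1280/(103000·0.89) = 1829 mm² ⇒ d ≥ 48.26 mm.
The elongation limit governs.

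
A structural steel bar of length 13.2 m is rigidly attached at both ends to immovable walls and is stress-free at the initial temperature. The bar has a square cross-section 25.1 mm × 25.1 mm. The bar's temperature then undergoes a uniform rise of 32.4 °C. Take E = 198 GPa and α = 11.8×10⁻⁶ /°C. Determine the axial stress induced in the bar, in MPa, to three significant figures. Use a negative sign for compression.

Free thermal expansion αLΔT = 11.8e-6 · 13200 · 32.4 = 5.047 mm.
The walls impose strain ε = −(5.047)/13200 = -3.8232e-04; σ = Eε = 198000 · -3.8232e-04 = -75.7 MPa.

-75.7 MPa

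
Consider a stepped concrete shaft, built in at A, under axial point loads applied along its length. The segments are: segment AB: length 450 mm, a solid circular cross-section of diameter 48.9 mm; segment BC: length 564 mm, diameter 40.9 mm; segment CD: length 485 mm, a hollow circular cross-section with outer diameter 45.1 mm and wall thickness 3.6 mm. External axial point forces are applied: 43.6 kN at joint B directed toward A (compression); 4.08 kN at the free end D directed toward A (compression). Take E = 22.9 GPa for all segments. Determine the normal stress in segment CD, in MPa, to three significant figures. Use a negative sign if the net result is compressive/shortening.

Internal axial forces (sectioning from the free end, tension +): N_CD = -4.08 kN, N_BC = -4.08 kN, N_AB = -47.68 kN.
A_CD = 469.4 mm².
σ_CD = N_CD/A_CD = -4080/469.4 = -8.693 MPa.

-8.69 MPa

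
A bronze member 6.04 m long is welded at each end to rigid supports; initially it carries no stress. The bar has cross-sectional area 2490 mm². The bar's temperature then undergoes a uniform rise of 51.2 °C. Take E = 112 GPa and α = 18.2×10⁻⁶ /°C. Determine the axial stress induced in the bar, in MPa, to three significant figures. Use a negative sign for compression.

-104 MPa

Free thermal expansion αLΔT = 18.2e-6 · 6040 · 51.2 = 5.628 mm.
The walls impose strain ε = −(5.628)/6040 = -9.3184e-04; σ = Eε = 112000 · -9.3184e-04 = -104.4 MPa.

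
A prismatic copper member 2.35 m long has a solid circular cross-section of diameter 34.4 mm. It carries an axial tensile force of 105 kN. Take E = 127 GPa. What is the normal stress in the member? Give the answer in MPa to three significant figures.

A = 929.4 mm².
σ = N/A = 105000/929.4 = 113 MPa.

113 MPa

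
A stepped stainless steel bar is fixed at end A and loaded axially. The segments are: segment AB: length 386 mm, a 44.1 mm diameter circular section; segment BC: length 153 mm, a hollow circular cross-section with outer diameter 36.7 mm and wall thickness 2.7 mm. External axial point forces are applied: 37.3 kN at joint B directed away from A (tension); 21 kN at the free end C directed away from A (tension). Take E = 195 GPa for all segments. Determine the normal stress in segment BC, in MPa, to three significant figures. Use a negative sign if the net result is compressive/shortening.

Internal axial forces (sectioning from the free end, tension +): N_BC = 21 kN, N_AB = 58.3 kN.
A_BC = 288.4 mm².
σ_BC = N_BC/A_BC = 21000/288.4 = 72.82 MPa.

72.8 MPa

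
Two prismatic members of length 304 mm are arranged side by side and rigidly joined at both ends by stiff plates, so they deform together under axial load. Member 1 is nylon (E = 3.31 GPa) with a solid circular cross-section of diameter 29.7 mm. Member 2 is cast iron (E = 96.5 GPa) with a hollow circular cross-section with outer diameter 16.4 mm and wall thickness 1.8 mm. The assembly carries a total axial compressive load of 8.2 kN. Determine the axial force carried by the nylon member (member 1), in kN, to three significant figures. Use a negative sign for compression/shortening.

-1.83 kN

A_1 = 692.8 mm².
A_2 = 82.56 mm².
Equal strain + equilibrium ⇒ each member carries load in proportion to AE: A₁E₁ = 2293000 N, A₂E₂ = 7967000 N, ΣAE = 10260000 N.
F₁ = P·A₁E₁/ΣAE = -8200·2293000/10260000 = -1833 N.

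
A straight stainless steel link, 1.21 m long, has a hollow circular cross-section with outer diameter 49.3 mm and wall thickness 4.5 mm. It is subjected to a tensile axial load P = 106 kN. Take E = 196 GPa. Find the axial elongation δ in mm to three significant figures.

1.03 mm

A = 633.3 mm².
δ_mech = NL/(AE) = 106000·1210/(633.3·196000) = 1.033 mm.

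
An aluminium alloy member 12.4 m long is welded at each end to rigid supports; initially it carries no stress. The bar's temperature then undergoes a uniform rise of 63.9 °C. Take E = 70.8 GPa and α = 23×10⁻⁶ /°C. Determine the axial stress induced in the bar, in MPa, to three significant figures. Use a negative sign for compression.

Free thermal expansion αLΔT = 23e-6 · 12400 · 63.9 = 18.22 mm.
The walls impose strain ε = −(18.22)/12400 = -1.4697e-03; σ = Eε = 70800 · -1.4697e-03 = -104.1 MPa.

-104 MPa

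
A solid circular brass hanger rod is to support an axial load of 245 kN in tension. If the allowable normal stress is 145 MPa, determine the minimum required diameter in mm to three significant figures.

46.4 mm

Required area A ≥ P/σ_allow = 245000/145 = 1690 mm².
For a solid circular section, d ≥ √(4A/π) = 46.38 mm.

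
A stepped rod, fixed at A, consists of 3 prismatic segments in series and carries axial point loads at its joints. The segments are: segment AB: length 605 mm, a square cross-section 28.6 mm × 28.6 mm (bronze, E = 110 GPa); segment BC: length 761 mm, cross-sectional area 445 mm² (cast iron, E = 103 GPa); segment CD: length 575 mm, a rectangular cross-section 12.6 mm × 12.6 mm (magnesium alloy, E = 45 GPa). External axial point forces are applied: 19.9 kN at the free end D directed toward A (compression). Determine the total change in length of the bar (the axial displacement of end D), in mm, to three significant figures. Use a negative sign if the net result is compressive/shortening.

Internal axial forces (sectioning from the free end, tension +): N_CD = -19.9 kN, N_BC = -19.9 kN, N_AB = -19.9 kN.
A_AB = 818 mm².
A_CD = 158.8 mm².
δ_AB = -19900·605/(818·110000) = -0.1338 mm
δ_BC = -19900·761/(445·103000) = -0.3304 mm
δ_CD = -19900·575/(158.8·45000) = -1.602 mm
δ = Σδ_i = -2.066 mm.

-2.07 mm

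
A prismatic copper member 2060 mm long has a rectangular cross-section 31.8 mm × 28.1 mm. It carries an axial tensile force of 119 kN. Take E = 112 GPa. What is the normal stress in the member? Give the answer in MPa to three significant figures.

A = 893.6 mm².
σ = N/A = 119000/893.6 = 133.2 MPa.

133 MPa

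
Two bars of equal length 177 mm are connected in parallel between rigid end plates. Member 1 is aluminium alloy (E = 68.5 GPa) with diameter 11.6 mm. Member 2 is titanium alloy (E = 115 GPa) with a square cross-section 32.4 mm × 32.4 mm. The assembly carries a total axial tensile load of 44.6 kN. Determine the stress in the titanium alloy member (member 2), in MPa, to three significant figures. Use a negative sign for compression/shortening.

A_1 = 105.7 mm².
A_2 = 1050 mm².
Equal strain + equilibrium ⇒ each member carries load in proportion to AE: A₁E₁ = 7239000 N, A₂E₂ = 120700000 N, ΣAE = 128000000 N.
σ₂ = P·E₂/ΣAE = 44600·115000/128000000 = 40.08 MPa.

40.1 MPa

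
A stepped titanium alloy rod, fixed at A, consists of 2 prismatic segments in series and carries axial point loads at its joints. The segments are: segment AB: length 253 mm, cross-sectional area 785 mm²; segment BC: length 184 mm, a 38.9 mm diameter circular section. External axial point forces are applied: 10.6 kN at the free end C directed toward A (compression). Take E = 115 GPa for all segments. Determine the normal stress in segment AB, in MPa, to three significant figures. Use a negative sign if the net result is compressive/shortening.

Internal axial forces (sectioning from the free end, tension +): N_BC = -10.6 kN, N_AB = -10.6 kN.
σ_AB = N_AB/A_AB = -10600/785 = -13.5 MPa.

-13.5 MPa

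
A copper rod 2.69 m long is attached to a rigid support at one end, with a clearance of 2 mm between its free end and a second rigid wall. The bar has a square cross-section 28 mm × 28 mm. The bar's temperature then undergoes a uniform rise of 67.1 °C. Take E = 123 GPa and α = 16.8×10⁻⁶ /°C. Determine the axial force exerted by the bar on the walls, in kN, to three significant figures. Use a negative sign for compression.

-37.0 kN

Free thermal expansion αLΔT = 16.8e-6 · 2690 · 67.1 = 3.032 mm.
The walls engage after the gap closes; constrained expansion = 3.032 − 2 = 1.032 mm.
The walls impose strain ε = −(1.032)/2690 = -3.8379e-04; σ = Eε = 123000 · -3.8379e-04 = -47.21 MPa.
Wall reaction R = σ·A = -47.21·784 = -37010 N = -37.01 kN.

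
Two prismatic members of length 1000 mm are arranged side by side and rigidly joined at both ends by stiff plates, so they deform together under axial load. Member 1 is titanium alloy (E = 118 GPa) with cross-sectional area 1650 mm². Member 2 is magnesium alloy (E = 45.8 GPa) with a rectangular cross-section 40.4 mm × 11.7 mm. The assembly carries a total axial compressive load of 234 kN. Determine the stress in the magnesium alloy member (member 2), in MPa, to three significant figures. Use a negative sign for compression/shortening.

-49.5 MPa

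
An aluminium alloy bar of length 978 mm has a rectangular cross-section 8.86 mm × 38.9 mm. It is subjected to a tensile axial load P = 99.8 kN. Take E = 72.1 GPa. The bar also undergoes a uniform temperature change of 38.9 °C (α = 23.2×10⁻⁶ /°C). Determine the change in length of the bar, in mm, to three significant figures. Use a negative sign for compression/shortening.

4.81 mm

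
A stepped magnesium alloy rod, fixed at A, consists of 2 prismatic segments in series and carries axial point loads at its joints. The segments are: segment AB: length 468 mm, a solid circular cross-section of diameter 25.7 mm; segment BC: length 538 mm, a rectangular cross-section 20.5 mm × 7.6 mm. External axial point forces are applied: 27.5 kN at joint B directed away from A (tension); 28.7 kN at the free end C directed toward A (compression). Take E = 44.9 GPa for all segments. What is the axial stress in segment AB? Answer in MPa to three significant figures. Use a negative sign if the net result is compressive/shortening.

Internal axial forces (sectioning from the free end, tension +): N_BC = -28.7 kN, N_AB = -1.2 kN.
A_AB = 518.7 mm².
σ_AB = N_AB/A_AB = -1200/518.7 = -2.313 MPa.

-2.31 MPa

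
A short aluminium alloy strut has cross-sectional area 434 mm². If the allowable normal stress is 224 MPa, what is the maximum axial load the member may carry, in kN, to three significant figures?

P_max = σ_allow · A = 224 · 434 = 97220 N = 97.22 kN.

97.2 kN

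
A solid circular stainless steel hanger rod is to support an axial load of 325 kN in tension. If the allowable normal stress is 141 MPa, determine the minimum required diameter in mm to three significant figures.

54.2 mm

Required area A ≥ P/σ_allow = 325000/141 = 2305 mm².
For a solid circular section, d ≥ √(4A/π) = 54.17 mm.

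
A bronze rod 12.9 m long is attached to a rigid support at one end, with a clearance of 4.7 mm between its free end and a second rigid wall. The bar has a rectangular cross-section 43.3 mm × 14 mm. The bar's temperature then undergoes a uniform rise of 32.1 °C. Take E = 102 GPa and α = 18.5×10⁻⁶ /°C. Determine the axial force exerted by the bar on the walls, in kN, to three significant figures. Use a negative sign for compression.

Free thermal expansion αLΔT = 18.5e-6 · 12900 · 32.1 = 7.661 mm.
The walls engage after the gap closes; constrained expansion = 7.661 − 4.7 = 2.961 mm.
The walls impose strain ε = −(2.961)/12900 = -2.2951e-04; σ = Eε = 102000 · -2.2951e-04 = -23.41 MPa.
Wall reaction R = σ·A = -23.41·606.2 = -14190 N = -14.19 kN.

-14.2 kN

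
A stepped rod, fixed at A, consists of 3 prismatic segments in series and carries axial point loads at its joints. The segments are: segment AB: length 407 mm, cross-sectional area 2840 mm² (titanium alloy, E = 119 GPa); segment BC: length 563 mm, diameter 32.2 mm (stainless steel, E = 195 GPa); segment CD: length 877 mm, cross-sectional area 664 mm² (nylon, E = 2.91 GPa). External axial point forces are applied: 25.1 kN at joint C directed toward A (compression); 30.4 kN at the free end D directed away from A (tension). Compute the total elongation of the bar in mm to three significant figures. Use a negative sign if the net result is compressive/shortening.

Internal axial forces (sectioning from the free end, tension +): N_CD = 30.4 kN, N_BC = 5.3 kN, N_AB = 5.3 kN.
A_BC = 814.3 mm².
δ_AB = 5300·407/(2840·119000) = 0.006383 mm
δ_BC = 5300·563/(814.3·195000) = 0.01879 mm
δ_CD = 30400·877/(664·2910) = 13.8 mm
δ = Σδ_i = 13.82 mm.

13.8 mm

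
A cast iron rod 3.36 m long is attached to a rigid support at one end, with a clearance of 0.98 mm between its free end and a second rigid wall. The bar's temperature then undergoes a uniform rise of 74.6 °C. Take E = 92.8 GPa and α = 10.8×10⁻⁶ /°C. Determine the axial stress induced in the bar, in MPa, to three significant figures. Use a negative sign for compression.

-47.7 MPa

Free thermal expansion αLΔT = 10.8e-6 · 3360 · 74.6 = 2.707 mm.
The walls engage after the gap closes; constrained expansion = 2.707 − 0.98 = 1.727 mm.
The walls impose strain ε = −(1.727)/3360 = -5.1401e-04; σ = Eε = 92800 · -5.1401e-04 = -47.7 MPa.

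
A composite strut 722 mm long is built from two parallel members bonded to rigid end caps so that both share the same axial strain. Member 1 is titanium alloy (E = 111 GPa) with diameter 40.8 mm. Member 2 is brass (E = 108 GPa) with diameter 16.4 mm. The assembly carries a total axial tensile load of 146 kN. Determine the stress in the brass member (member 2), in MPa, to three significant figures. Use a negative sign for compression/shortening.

93.9 MPa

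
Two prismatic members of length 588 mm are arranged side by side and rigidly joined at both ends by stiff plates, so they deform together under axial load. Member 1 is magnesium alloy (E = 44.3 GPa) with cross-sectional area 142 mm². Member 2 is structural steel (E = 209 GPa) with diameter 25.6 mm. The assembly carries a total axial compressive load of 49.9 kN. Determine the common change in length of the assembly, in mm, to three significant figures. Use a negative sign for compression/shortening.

-0.258 mm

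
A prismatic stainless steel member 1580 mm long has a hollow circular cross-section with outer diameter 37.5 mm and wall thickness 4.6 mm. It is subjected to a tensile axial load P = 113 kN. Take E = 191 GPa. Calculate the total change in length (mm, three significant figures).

A = 475.4 mm².
δ_mech = NL/(AE) = 113000·1580/(475.4·191000) = 1.966 mm.

1.97 mm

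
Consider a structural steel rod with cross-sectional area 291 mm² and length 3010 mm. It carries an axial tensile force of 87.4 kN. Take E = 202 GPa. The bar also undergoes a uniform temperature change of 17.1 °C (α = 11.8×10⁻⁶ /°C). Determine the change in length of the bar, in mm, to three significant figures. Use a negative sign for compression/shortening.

5.08 mm

δ_mech = NL/(AE) = 87400·3010/(291·202000) = 4.475 mm.
δ_thermal = αLΔT = 11.8e-6·3010·17.1 = 0.6074 mm.
δ = δ_mech + δ_thermal = 5.083 mm.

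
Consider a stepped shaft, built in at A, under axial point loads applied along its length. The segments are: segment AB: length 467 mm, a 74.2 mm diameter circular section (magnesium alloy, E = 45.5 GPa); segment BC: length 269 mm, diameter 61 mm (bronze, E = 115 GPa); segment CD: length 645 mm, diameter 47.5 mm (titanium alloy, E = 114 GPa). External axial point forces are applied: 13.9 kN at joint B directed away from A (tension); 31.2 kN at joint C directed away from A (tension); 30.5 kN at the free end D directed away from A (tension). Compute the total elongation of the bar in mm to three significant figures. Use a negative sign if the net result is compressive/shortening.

0.326 mm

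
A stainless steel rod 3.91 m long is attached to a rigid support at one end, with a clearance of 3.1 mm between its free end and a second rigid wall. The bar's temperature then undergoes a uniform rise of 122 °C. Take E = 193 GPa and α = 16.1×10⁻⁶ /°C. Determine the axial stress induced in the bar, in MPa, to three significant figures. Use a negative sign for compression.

-226 MPa

Free thermal expansion αLΔT = 16.1e-6 · 3910 · 122 = 7.68 mm.
The walls engage after the gap closes; constrained expansion = 7.68 − 3.1 = 4.58 mm.
The walls impose strain ε = −(4.58)/3910 = -1.1714e-03; σ = Eε = 193000 · -1.1714e-03 = -226.1 MPa.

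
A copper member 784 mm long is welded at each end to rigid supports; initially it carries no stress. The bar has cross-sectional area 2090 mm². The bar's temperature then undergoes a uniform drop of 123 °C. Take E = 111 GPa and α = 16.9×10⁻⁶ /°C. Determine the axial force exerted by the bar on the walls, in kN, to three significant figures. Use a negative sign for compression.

482 kN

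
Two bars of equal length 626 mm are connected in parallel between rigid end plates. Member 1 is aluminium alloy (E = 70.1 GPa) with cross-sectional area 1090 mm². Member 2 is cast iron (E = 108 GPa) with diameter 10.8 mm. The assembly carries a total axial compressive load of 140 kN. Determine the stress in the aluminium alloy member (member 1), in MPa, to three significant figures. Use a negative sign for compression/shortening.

-114 MPa

A_2 = 91.61 mm².
Equal strain + equilibrium ⇒ each member carries load in proportion to AE: A₁E₁ = 76410000 N, A₂E₂ = 9894000 N, ΣAE = 86300000 N.
σ₁ = P·E₁/ΣAE = -140000·70100/86300000 = -113.7 MPa.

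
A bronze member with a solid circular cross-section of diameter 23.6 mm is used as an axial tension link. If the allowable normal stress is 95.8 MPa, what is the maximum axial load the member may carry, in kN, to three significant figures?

41.9 kN

A = 437.4 mm².
P_max = σ_allow · A = 95.8 · 437.4 = 41910 N = 41.91 kN.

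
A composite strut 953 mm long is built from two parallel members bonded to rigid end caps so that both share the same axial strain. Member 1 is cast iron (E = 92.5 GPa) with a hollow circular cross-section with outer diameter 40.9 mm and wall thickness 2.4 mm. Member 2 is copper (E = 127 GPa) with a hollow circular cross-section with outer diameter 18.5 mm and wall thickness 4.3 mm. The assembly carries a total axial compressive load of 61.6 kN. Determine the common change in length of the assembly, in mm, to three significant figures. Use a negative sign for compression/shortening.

-1.15 mm

A_1 = 290.3 mm².
A_2 = 191.8 mm².
Equal strain + equilibrium ⇒ each member carries load in proportion to AE: A₁E₁ = 26850000 N, A₂E₂ = 24360000 N, ΣAE = 51210000 N.
δ = PL/ΣAE = -61600·953/51210000 = -1.146 mm.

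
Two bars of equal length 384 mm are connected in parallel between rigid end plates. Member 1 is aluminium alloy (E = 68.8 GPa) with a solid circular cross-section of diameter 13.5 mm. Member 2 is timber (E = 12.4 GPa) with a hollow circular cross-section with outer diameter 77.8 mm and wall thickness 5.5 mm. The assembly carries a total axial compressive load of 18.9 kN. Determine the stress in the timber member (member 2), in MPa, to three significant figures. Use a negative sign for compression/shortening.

-9.25 MPa

A_1 = 143.1 mm².
A_2 = 1249 mm².
Equal strain + equilibrium ⇒ each member carries load in proportion to AE: A₁E₁ = 9848000 N, A₂E₂ = 15490000 N, ΣAE = 25340000 N.
σ₂ = P·E₂/ΣAE = -18900·12400/25340000 = -9.249 MPa.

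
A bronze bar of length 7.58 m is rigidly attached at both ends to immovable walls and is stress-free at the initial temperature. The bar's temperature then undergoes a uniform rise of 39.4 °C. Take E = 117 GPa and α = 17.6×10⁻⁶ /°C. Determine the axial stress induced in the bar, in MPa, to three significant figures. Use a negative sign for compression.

Free thermal expansion αLΔT = 17.6e-6 · 7580 · 39.4 = 5.256 mm.
The walls impose strain ε = −(5.256)/7580 = -6.9344e-04; σ = Eε = 117000 · -6.9344e-04 = -81.13 MPa.

-81.1 MPa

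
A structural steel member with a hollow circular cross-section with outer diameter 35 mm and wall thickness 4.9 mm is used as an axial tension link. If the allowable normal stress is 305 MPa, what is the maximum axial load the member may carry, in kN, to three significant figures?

141 kN

A = 463.4 mm².
P_max = σ_allow · A = 305 · 463.4 = 141300 N = 141.3 kN.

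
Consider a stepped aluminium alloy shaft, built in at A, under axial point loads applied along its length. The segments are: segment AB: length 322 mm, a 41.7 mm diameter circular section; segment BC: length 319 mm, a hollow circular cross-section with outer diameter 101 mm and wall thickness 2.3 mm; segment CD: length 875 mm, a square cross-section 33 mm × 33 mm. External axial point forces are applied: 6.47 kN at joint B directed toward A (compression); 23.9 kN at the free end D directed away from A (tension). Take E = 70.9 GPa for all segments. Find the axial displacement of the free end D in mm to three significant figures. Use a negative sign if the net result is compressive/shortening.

0.480 mm

Internal axial forces (sectioning from the free end, tension +): N_CD = 23.9 kN, N_BC = 23.9 kN, N_AB = 17.43 kN.
A_AB = 1366 mm².
A_BC = 713.2 mm².
A_CD = 1089 mm².
δ_AB = 17430·322/(1366·70900) = 0.05796 mm
δ_BC = 23900·319/(713.2·70900) = 0.1508 mm
δ_CD = 23900·875/(1089·70900) = 0.2709 mm
δ = Σδ_i = 0.4796 mm.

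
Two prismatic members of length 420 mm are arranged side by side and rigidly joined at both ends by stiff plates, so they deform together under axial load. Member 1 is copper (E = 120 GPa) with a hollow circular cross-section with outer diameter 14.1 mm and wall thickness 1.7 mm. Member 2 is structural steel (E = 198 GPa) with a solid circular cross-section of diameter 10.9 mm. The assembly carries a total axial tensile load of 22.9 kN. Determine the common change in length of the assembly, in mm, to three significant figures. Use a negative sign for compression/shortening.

0.364 mm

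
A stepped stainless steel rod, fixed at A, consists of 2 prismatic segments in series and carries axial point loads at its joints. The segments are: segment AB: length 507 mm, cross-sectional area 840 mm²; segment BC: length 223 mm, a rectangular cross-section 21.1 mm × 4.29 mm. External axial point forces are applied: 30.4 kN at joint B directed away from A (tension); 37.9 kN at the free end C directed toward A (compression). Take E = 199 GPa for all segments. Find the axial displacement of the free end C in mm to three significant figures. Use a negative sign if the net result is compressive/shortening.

-0.492 mm

Internal axial forces (sectioning from the free end, tension +): N_BC = -37.9 kN, N_AB = -7.5 kN.
A_BC = 90.52 mm².
δ_AB = -7500·507/(840·199000) = -0.02275 mm
δ_BC = -37900·223/(90.52·199000) = -0.4692 mm
δ = Σδ_i = -0.4919 mm.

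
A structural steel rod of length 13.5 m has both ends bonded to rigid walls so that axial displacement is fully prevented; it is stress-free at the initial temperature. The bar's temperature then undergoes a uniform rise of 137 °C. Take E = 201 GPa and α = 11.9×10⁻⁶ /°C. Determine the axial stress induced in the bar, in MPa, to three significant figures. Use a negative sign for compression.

-328 MPa

Free thermal expansion αLΔT = 11.9e-6 · 13500 · 137 = 22.01 mm.
The walls impose strain ε = −(22.01)/13500 = -1.6303e-03; σ = Eε = 201000 · -1.6303e-03 = -327.7 MPa.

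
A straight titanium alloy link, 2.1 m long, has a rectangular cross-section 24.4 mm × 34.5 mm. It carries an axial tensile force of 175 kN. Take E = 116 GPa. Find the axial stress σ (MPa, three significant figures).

208 MPa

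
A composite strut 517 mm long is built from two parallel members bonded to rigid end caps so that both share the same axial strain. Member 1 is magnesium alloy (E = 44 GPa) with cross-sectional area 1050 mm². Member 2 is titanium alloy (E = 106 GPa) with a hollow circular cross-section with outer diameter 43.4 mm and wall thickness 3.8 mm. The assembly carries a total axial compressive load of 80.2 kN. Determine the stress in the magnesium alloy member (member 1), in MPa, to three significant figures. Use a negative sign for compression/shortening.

A_2 = 472.7 mm².
Equal strain + equilibrium ⇒ each member carries load in proportion to AE: A₁E₁ = 46200000 N, A₂E₂ = 50110000 N, ΣAE = 96310000 N.
σ₁ = P·E₁/ΣAE = -80200·44000/96310000 = -36.64 MPa.

-36.6 MPa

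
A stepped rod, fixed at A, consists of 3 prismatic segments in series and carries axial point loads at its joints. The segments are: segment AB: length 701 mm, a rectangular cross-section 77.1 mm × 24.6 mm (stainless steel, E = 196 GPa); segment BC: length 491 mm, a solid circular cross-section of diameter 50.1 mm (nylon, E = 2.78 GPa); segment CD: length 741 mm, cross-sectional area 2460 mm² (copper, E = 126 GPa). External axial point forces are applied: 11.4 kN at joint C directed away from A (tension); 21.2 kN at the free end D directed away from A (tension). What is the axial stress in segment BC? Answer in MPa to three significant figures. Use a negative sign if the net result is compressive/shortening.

16.5 MPa

Internal axial forces (sectioning from the free end, tension +): N_CD = 21.2 kN, N_BC = 32.6 kN, N_AB = 32.6 kN.
A_BC = 1971 mm².
σ_BC = N_BC/A_BC = 32600/1971 = 16.54 MPa.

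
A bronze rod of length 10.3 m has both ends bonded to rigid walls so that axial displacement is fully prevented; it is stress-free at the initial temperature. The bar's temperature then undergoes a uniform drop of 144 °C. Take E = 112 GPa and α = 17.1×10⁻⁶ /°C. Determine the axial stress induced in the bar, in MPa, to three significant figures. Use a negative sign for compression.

276 MPa

Free thermal expansion αLΔT = 17.1e-6 · 10300 · -144 = -25.36 mm.
The walls impose strain ε = −(-25.36)/10300 = 2.4624e-03; σ = Eε = 112000 · 2.4624e-03 = 275.8 MPa.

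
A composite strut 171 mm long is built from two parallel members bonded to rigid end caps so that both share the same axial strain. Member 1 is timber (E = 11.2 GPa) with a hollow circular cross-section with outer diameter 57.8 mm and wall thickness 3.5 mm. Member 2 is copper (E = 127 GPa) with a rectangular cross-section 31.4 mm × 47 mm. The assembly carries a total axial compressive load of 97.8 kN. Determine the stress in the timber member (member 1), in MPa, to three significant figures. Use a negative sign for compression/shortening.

-5.64 MPa

A_1 = 597.1 mm².
A_2 = 1476 mm².
Equal strain + equilibrium ⇒ each member carries load in proportion to AE: A₁E₁ = 6687000 N, A₂E₂ = 187400000 N, ΣAE = 194100000 N.
σ₁ = P·E₁/ΣAE = -97800·11200/194100000 = -5.643 MPa.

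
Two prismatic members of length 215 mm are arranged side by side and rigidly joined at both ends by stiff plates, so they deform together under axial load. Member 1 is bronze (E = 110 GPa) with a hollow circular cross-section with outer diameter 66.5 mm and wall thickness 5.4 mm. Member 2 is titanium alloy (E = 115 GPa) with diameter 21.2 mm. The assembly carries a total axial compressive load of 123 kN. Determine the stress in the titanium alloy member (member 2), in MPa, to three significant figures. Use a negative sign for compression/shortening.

-91.5 MPa

A_1 = 1037 mm².
A_2 = 353 mm².
Equal strain + equilibrium ⇒ each member carries load in proportion to AE: A₁E₁ = 114000000 N, A₂E₂ = 40590000 N, ΣAE = 154600000 N.
σ₂ = P·E₂/ΣAE = -123000·115000/154600000 = -91.49 MPa.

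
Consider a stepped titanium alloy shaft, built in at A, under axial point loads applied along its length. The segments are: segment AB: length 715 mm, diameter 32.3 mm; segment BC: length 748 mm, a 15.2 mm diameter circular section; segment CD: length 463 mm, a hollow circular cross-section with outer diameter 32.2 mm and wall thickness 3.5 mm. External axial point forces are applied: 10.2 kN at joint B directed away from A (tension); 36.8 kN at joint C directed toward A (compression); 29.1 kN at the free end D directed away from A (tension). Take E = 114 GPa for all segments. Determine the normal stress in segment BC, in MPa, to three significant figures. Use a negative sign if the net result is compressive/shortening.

Internal axial forces (sectioning from the free end, tension +): N_CD = 29.1 kN, N_BC = -7.7 kN, N_AB = 2.5 kN.
A_BC = 181.5 mm².
σ_BC = N_BC/A_BC = -7700/181.5 = -42.43 MPa.

-42.4 MPa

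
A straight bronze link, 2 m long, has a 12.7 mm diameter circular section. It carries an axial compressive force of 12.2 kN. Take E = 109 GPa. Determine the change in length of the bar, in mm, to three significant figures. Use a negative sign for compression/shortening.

A = 126.7 mm².
δ_mech = NL/(AE) = -12200·2000/(126.7·109000) = -1.767 mm.

-1.77 mm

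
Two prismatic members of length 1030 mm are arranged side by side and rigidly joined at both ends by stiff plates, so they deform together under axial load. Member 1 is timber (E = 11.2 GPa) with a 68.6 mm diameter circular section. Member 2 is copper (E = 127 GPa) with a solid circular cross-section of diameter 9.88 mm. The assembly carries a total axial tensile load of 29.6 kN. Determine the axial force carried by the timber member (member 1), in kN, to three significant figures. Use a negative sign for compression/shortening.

24.0 kN

A_1 = 3696 mm².
A_2 = 76.67 mm².
Equal strain + equilibrium ⇒ each member carries load in proportion to AE: A₁E₁ = 41400000 N, A₂E₂ = 9737000 N, ΣAE = 51130000 N.
F₁ = P·A₁E₁/ΣAE = 29600·41400000/51130000 = 23960 N.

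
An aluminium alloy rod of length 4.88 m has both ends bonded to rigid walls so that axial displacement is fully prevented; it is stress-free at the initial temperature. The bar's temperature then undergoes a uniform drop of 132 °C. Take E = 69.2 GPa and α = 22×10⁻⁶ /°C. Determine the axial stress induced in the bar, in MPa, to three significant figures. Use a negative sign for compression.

201 MPa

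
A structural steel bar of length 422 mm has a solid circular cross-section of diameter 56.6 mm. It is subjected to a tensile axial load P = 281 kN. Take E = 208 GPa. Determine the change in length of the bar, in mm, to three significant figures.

A = 2516 mm².
δ_mech = NL/(AE) = 281000·422/(2516·208000) = 0.2266 mm.

0.227 mm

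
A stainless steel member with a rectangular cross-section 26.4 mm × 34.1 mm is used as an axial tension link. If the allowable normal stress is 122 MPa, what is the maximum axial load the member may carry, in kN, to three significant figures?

A = 900.2 mm².
P_max = σ_allow · A = 122 · 900.2 = 109800 N = 109.8 kN.

110 kN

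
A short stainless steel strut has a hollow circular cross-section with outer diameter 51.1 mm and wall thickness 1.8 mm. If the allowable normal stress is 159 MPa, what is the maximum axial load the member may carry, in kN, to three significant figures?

44.3 kN

A = 278.8 mm².
P_max = σ_allow · A = 159 · 278.8 = 44330 N = 44.33 kN.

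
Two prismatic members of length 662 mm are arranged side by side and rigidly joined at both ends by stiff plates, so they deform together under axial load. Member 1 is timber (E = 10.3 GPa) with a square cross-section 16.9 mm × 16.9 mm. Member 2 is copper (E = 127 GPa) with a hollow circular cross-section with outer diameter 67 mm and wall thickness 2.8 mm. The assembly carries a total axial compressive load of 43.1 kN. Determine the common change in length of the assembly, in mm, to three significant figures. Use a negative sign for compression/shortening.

-0.382 mm

A_1 = 285.6 mm².
A_2 = 564.7 mm².
Equal strain + equilibrium ⇒ each member carries load in proportion to AE: A₁E₁ = 2942000 N, A₂E₂ = 71720000 N, ΣAE = 74660000 N.
δ = PL/ΣAE = -43100·662/74660000 = -0.3821 mm.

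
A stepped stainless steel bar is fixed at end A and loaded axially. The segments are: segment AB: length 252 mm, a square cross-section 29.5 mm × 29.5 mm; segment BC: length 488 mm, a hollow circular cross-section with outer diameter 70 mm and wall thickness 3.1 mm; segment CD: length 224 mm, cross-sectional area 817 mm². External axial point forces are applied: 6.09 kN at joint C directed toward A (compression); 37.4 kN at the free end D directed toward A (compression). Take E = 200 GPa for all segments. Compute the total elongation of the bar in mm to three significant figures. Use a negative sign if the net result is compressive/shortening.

Internal axial forces (sectioning from the free end, tension +): N_CD = -37.4 kN, N_BC = -43.49 kN, N_AB = -43.49 kN.
A_AB = 870.2 mm².
A_BC = 651.5 mm².
δ_AB = -43490·252/(870.2·200000) = -0.06297 mm
δ_BC = -43490·488/(651.5·200000) = -0.1629 mm
δ_CD = -37400·224/(817·200000) = -0.05127 mm
δ = Σδ_i = -0.2771 mm.

-0.277 mm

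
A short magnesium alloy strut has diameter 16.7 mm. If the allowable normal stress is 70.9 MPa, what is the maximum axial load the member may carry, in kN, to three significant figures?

15.5 kN

A = 219 mm².
P_max = σ_allow · A = 70.9 · 219 = 15530 N = 15.53 kN.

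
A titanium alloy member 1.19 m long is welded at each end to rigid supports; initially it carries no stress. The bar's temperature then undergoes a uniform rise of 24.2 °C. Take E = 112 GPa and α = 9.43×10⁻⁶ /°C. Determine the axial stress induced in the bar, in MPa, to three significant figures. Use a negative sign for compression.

-25.6 MPa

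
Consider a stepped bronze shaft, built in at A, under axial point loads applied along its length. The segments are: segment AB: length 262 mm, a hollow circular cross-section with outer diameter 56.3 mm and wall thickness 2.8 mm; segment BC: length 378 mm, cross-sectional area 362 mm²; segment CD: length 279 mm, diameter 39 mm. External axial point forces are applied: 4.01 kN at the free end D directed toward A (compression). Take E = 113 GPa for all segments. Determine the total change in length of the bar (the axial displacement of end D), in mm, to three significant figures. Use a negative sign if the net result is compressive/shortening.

Internal axial forces (sectioning from the free end, tension +): N_CD = -4.01 kN, N_BC = -4.01 kN, N_AB = -4.01 kN.
A_AB = 470.6 mm².
A_CD = 1195 mm².
δ_AB = -4010·262/(470.6·113000) = -0.01976 mm
δ_BC = -4010·378/(362·113000) = -0.03706 mm
δ_CD = -4010·279/(1195·113000) = -0.008288 mm
δ = Σδ_i = -0.0651 mm.

-0.0651 mm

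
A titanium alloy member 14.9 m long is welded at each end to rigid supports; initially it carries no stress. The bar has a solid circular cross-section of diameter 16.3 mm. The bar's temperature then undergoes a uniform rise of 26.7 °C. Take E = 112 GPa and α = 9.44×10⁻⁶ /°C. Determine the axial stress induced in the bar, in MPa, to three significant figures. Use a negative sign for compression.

Free thermal expansion αLΔT = 9.44e-6 · 14900 · 26.7 = 3.756 mm.
The walls impose strain ε = −(3.756)/14900 = -2.5205e-04; σ = Eε = 112000 · -2.5205e-04 = -28.23 MPa.

-28.2 MPa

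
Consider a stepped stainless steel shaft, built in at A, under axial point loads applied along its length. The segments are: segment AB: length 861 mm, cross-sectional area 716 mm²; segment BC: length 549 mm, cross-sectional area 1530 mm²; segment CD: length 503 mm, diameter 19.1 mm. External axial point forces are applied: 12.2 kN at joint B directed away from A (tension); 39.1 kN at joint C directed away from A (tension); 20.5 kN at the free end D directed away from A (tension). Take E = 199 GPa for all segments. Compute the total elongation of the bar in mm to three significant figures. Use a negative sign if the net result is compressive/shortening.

Internal axial forces (sectioning from the free end, tension +): N_CD = 20.5 kN, N_BC = 59.6 kN, N_AB = 71.8 kN.
A_CD = 286.5 mm².
δ_AB = 71800·861/(716·199000) = 0.4339 mm
δ_BC = 59600·549/(1530·199000) = 0.1075 mm
δ_CD = 20500·503/(286.5·199000) = 0.1808 mm
δ = Σδ_i = 0.7222 mm.

0.722 mm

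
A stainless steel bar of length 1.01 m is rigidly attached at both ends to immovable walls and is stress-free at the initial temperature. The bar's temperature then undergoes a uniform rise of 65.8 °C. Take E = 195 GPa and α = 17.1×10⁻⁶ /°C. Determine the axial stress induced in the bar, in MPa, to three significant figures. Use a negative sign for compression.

Free thermal expansion αLΔT = 17.1e-6 · 1010 · 65.8 = 1.136 mm.
The walls impose strain ε = −(1.136)/1010 = -1.1252e-03; σ = Eε = 195000 · -1.1252e-03 = -219.4 MPa.

-219 MPa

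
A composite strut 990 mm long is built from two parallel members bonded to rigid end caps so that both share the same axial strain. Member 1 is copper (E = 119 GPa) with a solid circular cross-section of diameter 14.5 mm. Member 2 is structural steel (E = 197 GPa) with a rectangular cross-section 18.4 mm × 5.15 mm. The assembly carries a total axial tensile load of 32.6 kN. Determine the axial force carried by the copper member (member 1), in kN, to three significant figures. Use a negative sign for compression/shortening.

A_1 = 165.1 mm².
A_2 = 94.76 mm².
Equal strain + equilibrium ⇒ each member carries load in proportion to AE: A₁E₁ = 19650000 N, A₂E₂ = 18670000 N, ΣAE = 38320000 N.
F₁ = P·A₁E₁/ΣAE = 32600·19650000/38320000 = 16720 N.

16.7 kN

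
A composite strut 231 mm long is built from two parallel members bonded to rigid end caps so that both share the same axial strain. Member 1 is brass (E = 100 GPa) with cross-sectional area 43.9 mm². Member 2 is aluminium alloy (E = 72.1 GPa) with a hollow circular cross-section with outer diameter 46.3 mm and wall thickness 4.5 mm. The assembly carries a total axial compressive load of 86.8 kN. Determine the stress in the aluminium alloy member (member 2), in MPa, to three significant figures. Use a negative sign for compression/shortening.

A_2 = 590.9 mm².
Equal strain + equilibrium ⇒ each member carries load in proportion to AE: A₁E₁ = 4390000 N, A₂E₂ = 42610000 N, ΣAE = 47000000 N.
σ₂ = P·E₂/ΣAE = -86800·72100/47000000 = -133.2 MPa.

-133 MPa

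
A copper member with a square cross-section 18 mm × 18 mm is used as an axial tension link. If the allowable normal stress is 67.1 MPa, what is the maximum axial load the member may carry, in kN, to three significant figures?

21.7 kN

A = 324 mm².
P_max = σ_allow · A = 67.1 · 324 = 21740 N = 21.74 kN.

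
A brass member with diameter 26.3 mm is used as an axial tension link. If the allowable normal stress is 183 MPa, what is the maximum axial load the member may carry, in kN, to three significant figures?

A = 543.3 mm².
P_max = σ_allow · A = 183 · 543.3 = 99420 N = 99.42 kN.

99.4 kN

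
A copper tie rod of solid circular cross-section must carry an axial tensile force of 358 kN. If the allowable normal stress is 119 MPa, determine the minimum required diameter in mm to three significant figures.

Required area A ≥ P/σ_allow = 358000/119 = 3008 mm².
For a solid circular section, d ≥ √(4A/π) = 61.89 mm.

61.9 mm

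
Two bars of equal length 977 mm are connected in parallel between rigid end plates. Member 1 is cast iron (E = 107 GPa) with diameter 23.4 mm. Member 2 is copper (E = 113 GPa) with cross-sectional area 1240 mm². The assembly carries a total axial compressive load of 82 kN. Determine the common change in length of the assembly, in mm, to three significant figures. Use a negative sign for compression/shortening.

A_1 = 430.1 mm².
Equal strain + equilibrium ⇒ each member carries load in proportion to AE: A₁E₁ = 46020000 N, A₂E₂ = 140100000 N, ΣAE = 186100000 N.
δ = PL/ΣAE = -82000·977/186100000 = -0.4304 mm.

-0.430 mm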